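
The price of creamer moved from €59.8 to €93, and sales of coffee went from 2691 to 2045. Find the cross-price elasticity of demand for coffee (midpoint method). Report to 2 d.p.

-0.63

ΔQ_x = 2045 − 2691 = -646; ΔP_y = 93 − 59.8 = 33.2.
Midpoints: P̄_y = 76.40, Q̄_x = 2368.0.
ε_xy = (ΔQ_x/ΔP_y)(P̄_y/Q̄_x) = (-646/33.2)(76.40/2368.0).
ε_xy < 0, so the goods are complements.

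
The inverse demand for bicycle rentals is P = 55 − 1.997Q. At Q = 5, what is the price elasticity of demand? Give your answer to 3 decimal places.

-4.508

At Q = 5, P = 55 − 1.997(5) = 45.02.
dP/dQ = −1.997, so dQ/dP = 1/(−1.997) = -0.501.
ε = (dQ/dP)(P/Q) = (-0.501)(45.02/5).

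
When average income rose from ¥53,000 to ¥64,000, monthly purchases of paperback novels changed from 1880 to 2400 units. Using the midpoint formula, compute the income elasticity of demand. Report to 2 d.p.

ΔQ = 520, ΔI = 11000. Midpoints: Ī = 58,500, Q̄ = 2140.0.
ε_I = (ΔQ/ΔI)(Ī/Q̄) = (520/11000)(58500/2140.0).

1.29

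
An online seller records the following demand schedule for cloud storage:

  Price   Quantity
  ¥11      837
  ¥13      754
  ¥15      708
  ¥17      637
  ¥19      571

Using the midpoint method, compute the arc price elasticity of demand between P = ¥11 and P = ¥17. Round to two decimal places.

At P = 11, Q = 837; at P = 17, Q = 637.
ΔQ = -200, ΔP = 6. Midpoints: P̄ = 14.00, Q̄ = 737.0.
ε = (ΔQ/ΔP)(P̄/Q̄) = (-200/6)(14.00/737.0).

-0.63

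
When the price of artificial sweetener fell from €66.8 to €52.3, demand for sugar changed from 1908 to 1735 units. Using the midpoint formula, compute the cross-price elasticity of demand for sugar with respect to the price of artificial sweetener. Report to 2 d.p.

ΔQ_x = 1735 − 1908 = -173; ΔP_y = 52.3 − 66.8 = -14.5.
Midpoints: P̄_y = 59.55, Q̄_x = 1821.5.
ε_xy = (ΔQ_x/ΔP_y)(P̄_y/Q̄_x) = (-173/-14.5)(59.55/1821.5).
ε_xy > 0, so the goods are substitutes.

0.39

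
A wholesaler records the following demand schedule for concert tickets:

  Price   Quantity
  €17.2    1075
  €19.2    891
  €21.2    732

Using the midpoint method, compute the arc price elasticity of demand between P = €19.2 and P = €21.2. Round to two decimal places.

-1.98

At P = 19.2, Q = 891; at P = 21.2, Q = 732.
ΔQ = -159, ΔP = 2.0. Midpoints: P̄ = 20.20, Q̄ = 811.5.
ε = (ΔQ/ΔP)(P̄/Q̄) = (-159/2.0)(20.20/811.5).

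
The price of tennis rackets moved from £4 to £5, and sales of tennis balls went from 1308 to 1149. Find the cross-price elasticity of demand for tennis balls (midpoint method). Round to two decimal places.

-0.58

ΔQ_x = 1149 − 1308 = -159; ΔP_y = 5 − 4 = 1.
Midpoints: P̄_y = 4.50, Q̄_x = 1228.5.
ε_xy = (ΔQ_x/ΔP_y)(P̄_y/Q̄_x) = (-159/1)(4.50/1228.5).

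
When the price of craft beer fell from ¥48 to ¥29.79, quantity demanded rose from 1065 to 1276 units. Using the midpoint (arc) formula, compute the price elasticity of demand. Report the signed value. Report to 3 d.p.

-0.385

ΔQ = 1276 − 1065 = 211; ΔP = 29.79 − 48 = -18.21.
Midpoints: P̄ = 38.89, Q̄ = 1170.5.
ε = (ΔQ/ΔP)(P̄/Q̄) = (211/-18.21)(38.89/1170.5).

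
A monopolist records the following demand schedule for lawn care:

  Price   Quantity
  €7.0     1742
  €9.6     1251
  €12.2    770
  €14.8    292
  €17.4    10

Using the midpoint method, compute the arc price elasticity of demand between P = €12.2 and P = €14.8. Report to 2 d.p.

-4.67

At P = 12.2, Q = 770; at P = 14.8, Q = 292.
ΔQ = -478, ΔP = 2.6. Midpoints: P̄ = 13.50, Q̄ = 531.0.
ε = (ΔQ/ΔP)(P̄/Q̄) = (-478/2.6)(13.50/531.0).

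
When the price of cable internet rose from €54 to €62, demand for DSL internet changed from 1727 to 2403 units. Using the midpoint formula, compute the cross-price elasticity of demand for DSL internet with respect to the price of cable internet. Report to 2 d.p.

ΔQ_x = 2403 − 1727 = 676; ΔP_y = 62 − 54 = 8.
Midpoints: P̄_y = 58.00, Q̄_x = 2065.0.
ε_xy = (ΔQ_x/ΔP_y)(P̄_y/Q̄_x) = (676/8)(58.00/2065.0).

2.37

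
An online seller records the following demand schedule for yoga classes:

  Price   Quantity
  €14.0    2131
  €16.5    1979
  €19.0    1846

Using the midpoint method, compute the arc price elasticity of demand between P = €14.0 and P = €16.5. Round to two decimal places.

-0.45

At P = 14.0, Q = 2131; at P = 16.5, Q = 1979.
ΔQ = -152, ΔP = 2.5. Midpoints: P̄ = 15.25, Q̄ = 2055.0.
ε = (ΔQ/ΔP)(P̄/Q̄) = (-152/2.5)(15.25/2055.0).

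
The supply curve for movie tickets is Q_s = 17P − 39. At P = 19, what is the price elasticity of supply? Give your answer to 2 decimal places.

1.14

At P = 19, Q_s = 284.
dQ_s/dP = 17.
ε_s = (dQ_s/dP)(P/Q_s) = (17)(19/284).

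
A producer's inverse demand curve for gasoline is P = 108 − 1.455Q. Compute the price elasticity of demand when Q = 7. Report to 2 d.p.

At Q = 7, P = 108 − 1.455(7) = 97.81.
dP/dQ = −1.455, so dQ/dP = 1/(−1.455) = -0.687.
ε = (dQ/dP)(P/Q) = (-0.687)(97.81/7).

-9.60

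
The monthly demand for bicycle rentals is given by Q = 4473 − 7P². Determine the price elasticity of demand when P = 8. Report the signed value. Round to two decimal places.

At P = 8, Q = 4025.
dQ/dP = −14P = -112.
ε = (dQ/dP)(P/Q) = (-112)(8/4025).

-0.22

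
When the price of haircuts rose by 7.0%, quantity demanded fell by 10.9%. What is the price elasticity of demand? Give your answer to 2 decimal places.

ε = %ΔQ / %ΔP = (-10.9)/(7.0) = -1.557.

-1.56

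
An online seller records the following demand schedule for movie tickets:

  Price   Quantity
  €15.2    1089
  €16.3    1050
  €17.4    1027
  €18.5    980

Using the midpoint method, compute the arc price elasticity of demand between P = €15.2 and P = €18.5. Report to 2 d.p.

At P = 15.2, Q = 1089; at P = 18.5, Q = 980.
ΔQ = -109, ΔP = 3.3. Midpoints: P̄ = 16.85, Q̄ = 1034.5.
ε = (ΔQ/ΔP)(P̄/Q̄) = (-109/3.3)(16.85/1034.5).

-0.54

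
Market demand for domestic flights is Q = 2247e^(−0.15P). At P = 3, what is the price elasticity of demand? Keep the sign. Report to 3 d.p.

-0.450

At P = 3, Q = 1432.750.
dQ/dP = −0.15·2247e^(−0.15P) = −0.15Q = -214.913.
ε = (dQ/dP)(P/Q) = (-214.913)(3/1432.750).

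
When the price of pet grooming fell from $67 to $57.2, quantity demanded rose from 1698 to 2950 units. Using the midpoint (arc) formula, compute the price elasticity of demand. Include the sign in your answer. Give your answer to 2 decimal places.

ΔQ = 2950 − 1698 = 1252; ΔP = 57.2 − 67 = -9.8.
Midpoints: P̄ = 62.10, Q̄ = 2324.0.
ε = (ΔQ/ΔP)(P̄/Q̄) = (1252/-9.8)(62.10/2324.0).

-3.41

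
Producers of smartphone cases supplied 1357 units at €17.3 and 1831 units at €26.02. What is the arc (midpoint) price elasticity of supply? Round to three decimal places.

ΔQ = 1831 − 1357 = 474; ΔP = 26.02 − 17.3 = 8.72.
Midpoints: P̄ = 21.66, Q̄ = 1594.0.
ε_s = (ΔQ/ΔP)(P̄/Q̄) = (474/8.72)(21.66/1594.0).

0.739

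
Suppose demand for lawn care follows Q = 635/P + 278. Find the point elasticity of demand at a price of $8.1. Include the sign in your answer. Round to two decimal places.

At P = 8.1, Q = 356.395.
dQ/dP = −635/P² = -9.678.
ε = (dQ/dP)(P/Q) = (-9.678)(8.1/356.395).
|ε| < 1, so demand is inelastic at this price.

-0.22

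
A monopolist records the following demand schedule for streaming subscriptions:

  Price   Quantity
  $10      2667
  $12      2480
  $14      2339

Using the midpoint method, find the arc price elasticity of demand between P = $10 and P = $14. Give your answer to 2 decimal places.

-0.39

At P = 10, Q = 2667; at P = 14, Q = 2339.
ΔQ = -328, ΔP = 4. Midpoints: P̄ = 12.00, Q̄ = 2503.0.
ε = (ΔQ/ΔP)(P̄/Q̄) = (-328/4)(12.00/2503.0).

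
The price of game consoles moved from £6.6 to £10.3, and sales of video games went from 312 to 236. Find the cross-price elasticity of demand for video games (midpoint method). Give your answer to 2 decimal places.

-0.63

ΔQ_x = 236 − 312 = -76; ΔP_y = 10.3 − 6.6 = 3.7.
Midpoints: P̄_y = 8.45, Q̄_x = 274.0.
ε_xy = (ΔQ_x/ΔP_y)(P̄_y/Q̄_x) = (-76/3.7)(8.45/274.0).
ε_xy < 0, so the goods are complements.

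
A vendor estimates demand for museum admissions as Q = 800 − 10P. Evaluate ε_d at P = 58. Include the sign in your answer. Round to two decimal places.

At P = 58, Q = 220.
dQ/dP = −10.
ε = (dQ/dP)(P/Q) = (-10)(58/220).

-2.64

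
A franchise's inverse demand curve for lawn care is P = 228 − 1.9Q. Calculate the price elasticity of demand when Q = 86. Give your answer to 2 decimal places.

-0.40

At Q = 86, P = 228 − 1.9(86) = 64.60.
dP/dQ = −1.9, so dQ/dP = 1/(−1.9) = -0.526.
ε = (dQ/dP)(P/Q) = (-0.526)(64.60/86).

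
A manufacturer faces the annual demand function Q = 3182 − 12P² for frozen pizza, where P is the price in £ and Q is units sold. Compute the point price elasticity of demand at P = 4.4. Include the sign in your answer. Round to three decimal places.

At P = 4.4, Q = 2949.680.
dQ/dP = −24P = -105.600.
ε = (dQ/dP)(P/Q) = (-105.600)(4.4/2949.680).
|ε| < 1, so demand is inelastic at this price.

-0.158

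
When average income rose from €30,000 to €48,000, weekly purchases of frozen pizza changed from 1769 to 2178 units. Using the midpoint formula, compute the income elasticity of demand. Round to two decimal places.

ΔQ = 409, ΔI = 18000. Midpoints: Ī = 39,000, Q̄ = 1973.5.
ε_I = (ΔQ/ΔI)(Ī/Q̄) = (409/18000)(39000/1973.5).

0.45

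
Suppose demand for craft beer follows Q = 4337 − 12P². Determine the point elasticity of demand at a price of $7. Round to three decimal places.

At P = 7, Q = 3749.
dQ/dP = −24P = -168.
ε = (dQ/dP)(P/Q) = (-168)(7/3749).

-0.314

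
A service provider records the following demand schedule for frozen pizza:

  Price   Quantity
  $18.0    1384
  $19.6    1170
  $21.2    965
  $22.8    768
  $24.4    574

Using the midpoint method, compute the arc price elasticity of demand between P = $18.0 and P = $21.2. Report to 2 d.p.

-2.19

At P = 18.0, Q = 1384; at P = 21.2, Q = 965.
ΔQ = -419, ΔP = 3.2. Midpoints: P̄ = 19.60, Q̄ = 1174.5.
ε = (ΔQ/ΔP)(P̄/Q̄) = (-419/3.2)(19.60/1174.5).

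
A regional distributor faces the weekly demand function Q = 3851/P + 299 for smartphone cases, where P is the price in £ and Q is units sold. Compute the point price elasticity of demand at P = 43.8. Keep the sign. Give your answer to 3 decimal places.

At P = 43.8, Q = 386.922.
dQ/dP = −3851/P² = -2.007.
ε = (dQ/dP)(P/Q) = (-2.007)(43.8/386.922).
|ε| < 1, so demand is inelastic at this price.

-0.227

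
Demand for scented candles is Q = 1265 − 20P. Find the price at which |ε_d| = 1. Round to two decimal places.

31.63

For linear demand Q = a − bP, ε = −bP/(a − bP). |ε| = 1 when bP = a − bP, i.e. P = a/(2b).
P = 1265/(2·20) = 1265/40 = 31.6250.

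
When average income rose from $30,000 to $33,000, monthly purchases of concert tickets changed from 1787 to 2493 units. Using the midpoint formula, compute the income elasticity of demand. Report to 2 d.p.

3.46

ΔQ = 706, ΔI = 3000. Midpoints: Ī = 31,500, Q̄ = 2140.0.
ε_I = (ΔQ/ΔI)(Ī/Q̄) = (706/3000)(31500/2140.0).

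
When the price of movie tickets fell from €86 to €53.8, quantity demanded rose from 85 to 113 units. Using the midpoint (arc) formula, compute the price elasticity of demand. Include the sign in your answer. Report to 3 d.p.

ΔQ = 113 − 85 = 28; ΔP = 53.8 − 86 = -32.2.
Midpoints: P̄ = 69.90, Q̄ = 99.0.
ε = (ΔQ/ΔP)(P̄/Q̄) = (28/-32.2)(69.90/99.0).

-0.614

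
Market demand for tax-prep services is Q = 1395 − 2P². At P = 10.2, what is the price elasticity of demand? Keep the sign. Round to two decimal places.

-0.35

At P = 10.2, Q = 1186.920.
dQ/dP = −4P = -40.800.
ε = (dQ/dP)(P/Q) = (-40.800)(10.2/1186.920).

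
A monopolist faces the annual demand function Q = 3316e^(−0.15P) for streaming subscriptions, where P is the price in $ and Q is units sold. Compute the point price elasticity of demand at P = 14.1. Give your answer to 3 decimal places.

At P = 14.1, Q = 400.020.
dQ/dP = −0.15·3316e^(−0.15P) = −0.15Q = -60.003.
ε = (dQ/dP)(P/Q) = (-60.003)(14.1/400.020).

-2.115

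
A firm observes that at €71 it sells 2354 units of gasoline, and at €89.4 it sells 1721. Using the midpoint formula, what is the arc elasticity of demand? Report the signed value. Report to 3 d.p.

ΔQ = 1721 − 2354 = -633; ΔP = 89.4 − 71 = 18.4.
Midpoints: P̄ = 80.20, Q̄ = 2037.5.
ε = (ΔQ/ΔP)(P̄/Q̄) = (-633/18.4)(80.20/2037.5).

-1.354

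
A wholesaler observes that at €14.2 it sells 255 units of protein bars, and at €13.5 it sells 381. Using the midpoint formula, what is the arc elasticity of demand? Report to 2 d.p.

ΔQ = 381 − 255 = 126; ΔP = 13.5 − 14.2 = -0.7.
Midpoints: P̄ = 13.85, Q̄ = 318.0.
ε = (ΔQ/ΔP)(P̄/Q̄) = (126/-0.7)(13.85/318.0).

-7.84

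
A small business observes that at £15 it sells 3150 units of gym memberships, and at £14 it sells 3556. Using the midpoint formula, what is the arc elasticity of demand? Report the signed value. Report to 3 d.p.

-1.756

ΔQ = 3556 − 3150 = 406; ΔP = 14 − 15 = -1.
Midpoints: P̄ = 14.50, Q̄ = 3353.0.
ε = (ΔQ/ΔP)(P̄/Q̄) = (406/-1)(14.50/3353.0).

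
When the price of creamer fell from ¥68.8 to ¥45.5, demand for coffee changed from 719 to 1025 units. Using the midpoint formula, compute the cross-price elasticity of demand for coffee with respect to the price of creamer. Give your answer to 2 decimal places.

ΔQ_x = 1025 − 719 = 306; ΔP_y = 45.5 − 68.8 = -23.3.
Midpoints: P̄_y = 57.15, Q̄_x = 872.0.
ε_xy = (ΔQ_x/ΔP_y)(P̄_y/Q̄_x) = (306/-23.3)(57.15/872.0).
ε_xy < 0, so the goods are complements.

-0.86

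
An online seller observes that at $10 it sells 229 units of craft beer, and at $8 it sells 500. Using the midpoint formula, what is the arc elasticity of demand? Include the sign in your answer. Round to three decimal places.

ΔQ = 500 − 229 = 271; ΔP = 8 − 10 = -2.
Midpoints: P̄ = 9.00, Q̄ = 364.5.
ε = (ΔQ/ΔP)(P̄/Q̄) = (271/-2)(9.00/364.5).

-3.346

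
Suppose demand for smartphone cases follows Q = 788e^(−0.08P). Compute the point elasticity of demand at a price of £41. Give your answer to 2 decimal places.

At P = 41, Q = 29.651.
dQ/dP = −0.08·788e^(−0.08P) = −0.08Q = -2.372.
ε = (dQ/dP)(P/Q) = (-2.372)(41/29.651).
|ε| > 1, so demand is elastic at this price.

-3.28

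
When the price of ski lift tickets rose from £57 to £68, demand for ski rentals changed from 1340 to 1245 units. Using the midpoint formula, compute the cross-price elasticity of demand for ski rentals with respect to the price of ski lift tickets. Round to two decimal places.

-0.42

ΔQ_x = 1245 − 1340 = -95; ΔP_y = 68 − 57 = 11.
Midpoints: P̄_y = 62.50, Q̄_x = 1292.5.
ε_xy = (ΔQ_x/ΔP_y)(P̄_y/Q̄_x) = (-95/11)(62.50/1292.5).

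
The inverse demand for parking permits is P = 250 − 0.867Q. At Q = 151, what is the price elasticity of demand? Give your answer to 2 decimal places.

At Q = 151, P = 250 − 0.867(151) = 119.08.
dP/dQ = −0.867, so dQ/dP = 1/(−0.867) = -1.153.
ε = (dQ/dP)(P/Q) = (-1.153)(119.08/151).

-0.91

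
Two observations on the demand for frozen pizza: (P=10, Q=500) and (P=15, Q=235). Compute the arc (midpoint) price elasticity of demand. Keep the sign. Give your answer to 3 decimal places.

ΔQ = 235 − 500 = -265; ΔP = 15 − 10 = 5.
Midpoints: P̄ = 12.50, Q̄ = 367.5.
ε = (ΔQ/ΔP)(P̄/Q̄) = (-265/5)(12.50/367.5).

-1.803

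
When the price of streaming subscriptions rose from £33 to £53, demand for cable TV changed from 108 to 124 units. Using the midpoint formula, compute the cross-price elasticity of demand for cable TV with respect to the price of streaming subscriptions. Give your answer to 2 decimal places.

ΔQ_x = 124 − 108 = 16; ΔP_y = 53 − 33 = 20.
Midpoints: P̄_y = 43.00, Q̄_x = 116.0.
ε_xy = (ΔQ_x/ΔP_y)(P̄_y/Q̄_x) = (16/20)(43.00/116.0).
ε_xy > 0, so the goods are substitutes.

0.30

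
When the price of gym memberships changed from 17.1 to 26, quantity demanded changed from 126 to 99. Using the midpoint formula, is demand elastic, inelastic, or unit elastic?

Arc ε ≈ -0.581.
|ε| = 0.58 < 1.

inelastic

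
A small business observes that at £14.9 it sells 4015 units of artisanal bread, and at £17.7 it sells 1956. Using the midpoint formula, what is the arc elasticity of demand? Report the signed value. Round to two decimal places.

-4.01

ΔQ = 1956 − 4015 = -2059; ΔP = 17.7 − 14.9 = 2.8.
Midpoints: P̄ = 16.30, Q̄ = 2985.5.
ε = (ΔQ/ΔP)(P̄/Q̄) = (-2059/2.8)(16.30/2985.5).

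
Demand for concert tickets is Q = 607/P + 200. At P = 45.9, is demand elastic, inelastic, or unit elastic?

inelastic

Q = 213.224, dQ/dP = -0.288.
ε = (dQ/dP)(P/Q) ≈ -0.062.
|ε| = 0.06 < 1.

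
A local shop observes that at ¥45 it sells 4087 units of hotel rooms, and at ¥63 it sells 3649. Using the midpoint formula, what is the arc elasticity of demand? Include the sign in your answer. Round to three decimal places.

-0.340

ΔQ = 3649 − 4087 = -438; ΔP = 63 − 45 = 18.
Midpoints: P̄ = 54.00, Q̄ = 3868.0.
ε = (ΔQ/ΔP)(P̄/Q̄) = (-438/18)(54.00/3868.0).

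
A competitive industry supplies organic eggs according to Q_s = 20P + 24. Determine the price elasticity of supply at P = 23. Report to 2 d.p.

At P = 23, Q_s = 484.
dQ_s/dP = 20.
ε_s = (dQ_s/dP)(P/Q_s) = (20)(23/484).

0.95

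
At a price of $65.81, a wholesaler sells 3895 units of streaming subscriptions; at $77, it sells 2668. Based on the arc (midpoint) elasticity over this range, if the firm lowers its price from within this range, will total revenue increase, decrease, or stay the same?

increase

Arc ε = (-1227/11.19)(71.41/3281.5) ≈ -2.386.
|ε| = 2.39 > 1, so demand is elastic. A price cut therefore raises total revenue.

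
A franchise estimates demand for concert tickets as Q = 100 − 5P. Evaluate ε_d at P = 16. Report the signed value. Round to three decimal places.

At P = 16, Q = 20.
dQ/dP = −5.
ε = (dQ/dP)(P/Q) = (-5)(16/20).

-4.000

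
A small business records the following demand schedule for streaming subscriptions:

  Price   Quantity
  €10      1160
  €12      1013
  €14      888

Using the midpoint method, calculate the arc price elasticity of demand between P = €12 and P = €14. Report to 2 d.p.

At P = 12, Q = 1013; at P = 14, Q = 888.
ΔQ = -125, ΔP = 2. Midpoints: P̄ = 13.00, Q̄ = 950.5.
ε = (ΔQ/ΔP)(P̄/Q̄) = (-125/2)(13.00/950.5).

-0.85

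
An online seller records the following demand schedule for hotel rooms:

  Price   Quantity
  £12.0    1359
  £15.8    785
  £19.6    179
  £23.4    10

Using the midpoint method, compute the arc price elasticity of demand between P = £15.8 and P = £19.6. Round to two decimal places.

At P = 15.8, Q = 785; at P = 19.6, Q = 179.
ΔQ = -606, ΔP = 3.8. Midpoints: P̄ = 17.70, Q̄ = 482.0.
ε = (ΔQ/ΔP)(P̄/Q̄) = (-606/3.8)(17.70/482.0).

-5.86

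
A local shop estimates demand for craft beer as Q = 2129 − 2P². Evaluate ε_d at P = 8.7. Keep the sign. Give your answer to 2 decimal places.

At P = 8.7, Q = 1977.620.
dQ/dP = −4P = -34.800.
ε = (dQ/dP)(P/Q) = (-34.800)(8.7/1977.620).

-0.15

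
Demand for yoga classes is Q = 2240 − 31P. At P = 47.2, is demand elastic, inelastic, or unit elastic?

elastic

Q = 776.800, dQ/dP = -31.
ε = (dQ/dP)(P/Q) ≈ -1.884.
|ε| = 1.88 > 1.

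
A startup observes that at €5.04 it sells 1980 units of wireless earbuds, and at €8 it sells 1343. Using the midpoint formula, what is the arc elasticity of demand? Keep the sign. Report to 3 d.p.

-0.844

ΔQ = 1343 − 1980 = -637; ΔP = 8 − 5.04 = 2.96.
Midpoints: P̄ = 6.52, Q̄ = 1661.5.
ε = (ΔQ/ΔP)(P̄/Q̄) = (-637/2.96)(6.52/1661.5).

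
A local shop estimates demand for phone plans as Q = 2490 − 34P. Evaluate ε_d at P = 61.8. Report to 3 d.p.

At P = 61.8, Q = 388.800.
dQ/dP = −34.
ε = (dQ/dP)(P/Q) = (-34)(61.8/388.800).
|ε| > 1, so demand is elastic at this price.

-5.404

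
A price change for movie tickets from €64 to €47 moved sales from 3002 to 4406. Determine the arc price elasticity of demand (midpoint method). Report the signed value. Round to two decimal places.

ΔQ = 4406 − 3002 = 1404; ΔP = 47 − 64 = -17.
Midpoints: P̄ = 55.50, Q̄ = 3704.0.
ε = (ΔQ/ΔP)(P̄/Q̄) = (1404/-17)(55.50/3704.0).

-1.24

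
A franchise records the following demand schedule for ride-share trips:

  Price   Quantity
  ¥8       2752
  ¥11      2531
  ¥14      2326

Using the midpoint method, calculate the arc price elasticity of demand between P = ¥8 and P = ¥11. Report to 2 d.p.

-0.26

At P = 8, Q = 2752; at P = 11, Q = 2531.
ΔQ = -221, ΔP = 3. Midpoints: P̄ = 9.50, Q̄ = 2641.5.
ε = (ΔQ/ΔP)(P̄/Q̄) = (-221/3)(9.50/2641.5).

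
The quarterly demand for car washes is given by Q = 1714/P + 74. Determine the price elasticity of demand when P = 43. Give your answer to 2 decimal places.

-0.35

At P = 43, Q = 113.860.
dQ/dP = −1714/P² = -0.927.
ε = (dQ/dP)(P/Q) = (-0.927)(43/113.860).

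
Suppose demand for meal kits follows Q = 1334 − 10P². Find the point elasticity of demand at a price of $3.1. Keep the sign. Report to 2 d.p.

At P = 3.1, Q = 1237.900.
dQ/dP = −20P = -62.
ε = (dQ/dP)(P/Q) = (-62)(3.1/1237.900).

-0.16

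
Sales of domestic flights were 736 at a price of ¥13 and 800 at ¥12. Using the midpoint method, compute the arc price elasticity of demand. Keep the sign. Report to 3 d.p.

-1.042

ΔQ = 800 − 736 = 64; ΔP = 12 − 13 = -1.
Midpoints: P̄ = 12.50, Q̄ = 768.0.
ε = (ΔQ/ΔP)(P̄/Q̄) = (64/-1)(12.50/768.0).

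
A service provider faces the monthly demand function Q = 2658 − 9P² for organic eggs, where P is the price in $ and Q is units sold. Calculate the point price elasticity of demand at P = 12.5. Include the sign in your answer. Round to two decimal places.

At P = 12.5, Q = 1251.750.
dQ/dP = −18P = -225.
ε = (dQ/dP)(P/Q) = (-225)(12.5/1251.750).

-2.25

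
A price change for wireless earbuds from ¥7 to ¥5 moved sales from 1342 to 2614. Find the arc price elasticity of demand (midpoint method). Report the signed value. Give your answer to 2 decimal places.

ΔQ = 2614 − 1342 = 1272; ΔP = 5 − 7 = -2.
Midpoints: P̄ = 6.00, Q̄ = 1978.0.
ε = (ΔQ/ΔP)(P̄/Q̄) = (1272/-2)(6.00/1978.0).

-1.93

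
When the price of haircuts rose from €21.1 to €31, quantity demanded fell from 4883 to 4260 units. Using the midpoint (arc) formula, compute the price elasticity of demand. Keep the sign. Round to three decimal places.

ΔQ = 4260 − 4883 = -623; ΔP = 31 − 21.1 = 9.9.
Midpoints: P̄ = 26.05, Q̄ = 4571.5.
ε = (ΔQ/ΔP)(P̄/Q̄) = (-623/9.9)(26.05/4571.5).

-0.359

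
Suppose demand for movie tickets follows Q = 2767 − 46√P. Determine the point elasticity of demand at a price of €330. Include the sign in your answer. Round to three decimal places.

At P = 330, Q = 1931.369.
dQ/dP = −46/(2√P) = -1.266.
ε = (dQ/dP)(P/Q) = (-1.266)(330/1931.369).

-0.216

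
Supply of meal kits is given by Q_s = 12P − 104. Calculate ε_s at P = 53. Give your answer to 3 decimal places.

1.195

At P = 53, Q_s = 532.
dQ_s/dP = 12.
ε_s = (dQ_s/dP)(P/Q_s) = (12)(53/532).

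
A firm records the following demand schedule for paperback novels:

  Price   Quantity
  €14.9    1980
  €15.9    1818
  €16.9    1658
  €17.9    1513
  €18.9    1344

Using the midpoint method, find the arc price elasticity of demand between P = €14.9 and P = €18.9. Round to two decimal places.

At P = 14.9, Q = 1980; at P = 18.9, Q = 1344.
ΔQ = -636, ΔP = 4.0. Midpoints: P̄ = 16.90, Q̄ = 1662.0.
ε = (ΔQ/ΔP)(P̄/Q̄) = (-636/4.0)(16.90/1662.0).

-1.62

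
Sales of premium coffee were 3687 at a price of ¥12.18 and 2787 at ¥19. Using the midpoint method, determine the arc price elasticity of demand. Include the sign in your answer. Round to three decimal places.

ΔQ = 2787 − 3687 = -900; ΔP = 19 − 12.18 = 6.82.
Midpoints: P̄ = 15.59, Q̄ = 3237.0.
ε = (ΔQ/ΔP)(P̄/Q̄) = (-900/6.82)(15.59/3237.0).

-0.636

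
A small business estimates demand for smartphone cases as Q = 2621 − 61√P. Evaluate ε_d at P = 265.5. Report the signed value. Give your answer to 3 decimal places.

-0.305

At P = 265.5, Q = 1627.056.
dQ/dP = −61/(2√P) = -1.872.
ε = (dQ/dP)(P/Q) = (-1.872)(265.5/1627.056).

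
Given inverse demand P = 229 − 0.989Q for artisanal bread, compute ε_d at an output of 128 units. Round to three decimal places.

-0.809

At Q = 128, P = 229 − 0.989(128) = 102.41.
dP/dQ = −0.989, so dQ/dP = 1/(−0.989) = -1.011.
ε = (dQ/dP)(P/Q) = (-1.011)(102.41/128).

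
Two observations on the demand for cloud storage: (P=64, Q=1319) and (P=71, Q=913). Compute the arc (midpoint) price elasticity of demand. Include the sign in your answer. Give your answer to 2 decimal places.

-3.51

ΔQ = 913 − 1319 = -406; ΔP = 71 − 64 = 7.
Midpoints: P̄ = 67.50, Q̄ = 1116.0.
ε = (ΔQ/ΔP)(P̄/Q̄) = (-406/7)(67.50/1116.0).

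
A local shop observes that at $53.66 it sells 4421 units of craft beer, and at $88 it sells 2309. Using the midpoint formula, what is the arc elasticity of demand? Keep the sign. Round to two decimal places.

ΔQ = 2309 − 4421 = -2112; ΔP = 88 − 53.66 = 34.34.
Midpoints: P̄ = 70.83, Q̄ = 3365.0.
ε = (ΔQ/ΔP)(P̄/Q̄) = (-2112/34.34)(70.83/3365.0).

-1.29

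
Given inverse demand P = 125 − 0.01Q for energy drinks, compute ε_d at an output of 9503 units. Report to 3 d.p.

-0.315

At Q = 9503, P = 125 − 0.01(9503) = 29.97.
dP/dQ = −0.01, so dQ/dP = 1/(−0.01) = -100.000.
ε = (dQ/dP)(P/Q) = (-100.000)(29.97/9503).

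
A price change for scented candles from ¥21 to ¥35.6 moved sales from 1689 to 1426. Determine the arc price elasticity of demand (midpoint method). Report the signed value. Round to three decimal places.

-0.327

ΔQ = 1426 − 1689 = -263; ΔP = 35.6 − 21 = 14.6.
Midpoints: P̄ = 28.30, Q̄ = 1557.5.
ε = (ΔQ/ΔP)(P̄/Q̄) = (-263/14.6)(28.30/1557.5).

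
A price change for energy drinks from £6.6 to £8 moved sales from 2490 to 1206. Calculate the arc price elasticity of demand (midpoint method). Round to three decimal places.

-3.623

ΔQ = 1206 − 2490 = -1284; ΔP = 8 − 6.6 = 1.4.
Midpoints: P̄ = 7.30, Q̄ = 1848.0.
ε = (ΔQ/ΔP)(P̄/Q̄) = (-1284/1.4)(7.30/1848.0).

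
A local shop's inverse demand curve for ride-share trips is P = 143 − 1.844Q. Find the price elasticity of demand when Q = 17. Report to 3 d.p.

At Q = 17, P = 143 − 1.844(17) = 111.65.
dP/dQ = −1.844, so dQ/dP = 1/(−1.844) = -0.542.
ε = (dQ/dP)(P/Q) = (-0.542)(111.65/17).

-3.562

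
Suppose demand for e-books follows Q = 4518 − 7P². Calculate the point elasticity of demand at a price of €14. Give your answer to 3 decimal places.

-0.872

At P = 14, Q = 3146.
dQ/dP = −14P = -196.
ε = (dQ/dP)(P/Q) = (-196)(14/3146).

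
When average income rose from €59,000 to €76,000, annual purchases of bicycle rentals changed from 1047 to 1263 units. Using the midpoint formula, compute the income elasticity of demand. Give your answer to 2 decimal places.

0.74

ΔQ = 216, ΔI = 17000. Midpoints: Ī = 67,500, Q̄ = 1155.0.
ε_I = (ΔQ/ΔI)(Ī/Q̄) = (216/17000)(67500/1155.0).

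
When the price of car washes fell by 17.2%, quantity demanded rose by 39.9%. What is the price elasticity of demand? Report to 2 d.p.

ε = %ΔQ / %ΔP = (39.9)/(-17.2) = -2.320.

-2.32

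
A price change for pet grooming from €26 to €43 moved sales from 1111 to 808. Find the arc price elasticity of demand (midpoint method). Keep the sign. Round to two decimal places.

ΔQ = 808 − 1111 = -303; ΔP = 43 − 26 = 17.
Midpoints: P̄ = 34.50, Q̄ = 959.5.
ε = (ΔQ/ΔP)(P̄/Q̄) = (-303/17)(34.50/959.5).

-0.64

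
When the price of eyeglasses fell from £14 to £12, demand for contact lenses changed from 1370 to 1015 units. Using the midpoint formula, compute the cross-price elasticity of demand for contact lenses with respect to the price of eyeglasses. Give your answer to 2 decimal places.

ΔQ_x = 1015 − 1370 = -355; ΔP_y = 12 − 14 = -2.
Midpoints: P̄_y = 13.00, Q̄_x = 1192.5.
ε_xy = (ΔQ_x/ΔP_y)(P̄_y/Q̄_x) = (-355/-2)(13.00/1192.5).
ε_xy > 0, so the goods are substitutes.

1.94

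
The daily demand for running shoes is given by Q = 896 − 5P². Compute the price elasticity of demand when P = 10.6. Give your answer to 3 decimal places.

At P = 10.6, Q = 334.200.
dQ/dP = −10P = -106.
ε = (dQ/dP)(P/Q) = (-106)(10.6/334.200).

-3.362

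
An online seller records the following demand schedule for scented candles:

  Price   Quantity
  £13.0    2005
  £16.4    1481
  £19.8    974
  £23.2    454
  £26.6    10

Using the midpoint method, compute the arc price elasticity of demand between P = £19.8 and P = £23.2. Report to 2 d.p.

-4.61

At P = 19.8, Q = 974; at P = 23.2, Q = 454.
ΔQ = -520, ΔP = 3.4. Midpoints: P̄ = 21.50, Q̄ = 714.0.
ε = (ΔQ/ΔP)(P̄/Q̄) = (-520/3.4)(21.50/714.0).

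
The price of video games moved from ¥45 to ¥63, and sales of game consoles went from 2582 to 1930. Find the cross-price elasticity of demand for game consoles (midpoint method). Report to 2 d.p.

ΔQ_x = 1930 − 2582 = -652; ΔP_y = 63 − 45 = 18.
Midpoints: P̄_y = 54.00, Q̄_x = 2256.0.
ε_xy = (ΔQ_x/ΔP_y)(P̄_y/Q̄_x) = (-652/18)(54.00/2256.0).

-0.87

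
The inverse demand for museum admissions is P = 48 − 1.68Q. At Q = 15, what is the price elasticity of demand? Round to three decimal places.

At Q = 15, P = 48 − 1.68(15) = 22.80.
dP/dQ = −1.68, so dQ/dP = 1/(−1.68) = -0.595.
ε = (dQ/dP)(P/Q) = (-0.595)(22.80/15).

-0.905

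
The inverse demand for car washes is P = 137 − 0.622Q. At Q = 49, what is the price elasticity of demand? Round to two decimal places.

At Q = 49, P = 137 − 0.622(49) = 106.52.
dP/dQ = −0.622, so dQ/dP = 1/(−0.622) = -1.608.
ε = (dQ/dP)(P/Q) = (-1.608)(106.52/49).

-3.50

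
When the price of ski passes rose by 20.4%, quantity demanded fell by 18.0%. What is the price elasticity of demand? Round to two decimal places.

-0.88

ε = %ΔQ / %ΔP = (-18.0)/(20.4) = -0.882.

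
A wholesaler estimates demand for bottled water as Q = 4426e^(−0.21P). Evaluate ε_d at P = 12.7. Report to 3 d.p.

-2.667

At P = 12.7, Q = 307.431.
dQ/dP = −0.21·4426e^(−0.21P) = −0.21Q = -64.561.
ε = (dQ/dP)(P/Q) = (-64.561)(12.7/307.431).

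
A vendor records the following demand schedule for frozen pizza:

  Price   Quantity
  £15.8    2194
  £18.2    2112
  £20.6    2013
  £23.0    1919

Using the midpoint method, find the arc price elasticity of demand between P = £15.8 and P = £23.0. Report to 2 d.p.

-0.36

At P = 15.8, Q = 2194; at P = 23.0, Q = 1919.
ΔQ = -275, ΔP = 7.2. Midpoints: P̄ = 19.40, Q̄ = 2056.5.
ε = (ΔQ/ΔP)(P̄/Q̄) = (-275/7.2)(19.40/2056.5).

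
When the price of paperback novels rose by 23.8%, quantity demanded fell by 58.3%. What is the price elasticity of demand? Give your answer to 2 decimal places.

ε = %ΔQ / %ΔP = (-58.3)/(23.8) = -2.450.

-2.45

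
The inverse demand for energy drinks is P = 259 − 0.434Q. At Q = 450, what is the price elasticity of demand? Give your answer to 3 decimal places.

-0.326

At Q = 450, P = 259 − 0.434(450) = 63.70.
dP/dQ = −0.434, so dQ/dP = 1/(−0.434) = -2.304.
ε = (dQ/dP)(P/Q) = (-2.304)(63.70/450).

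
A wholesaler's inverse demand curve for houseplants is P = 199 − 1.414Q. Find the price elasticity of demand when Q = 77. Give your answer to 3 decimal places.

-0.828

At Q = 77, P = 199 − 1.414(77) = 90.12.
dP/dQ = −1.414, so dQ/dP = 1/(−1.414) = -0.707.
ε = (dQ/dP)(P/Q) = (-0.707)(90.12/77).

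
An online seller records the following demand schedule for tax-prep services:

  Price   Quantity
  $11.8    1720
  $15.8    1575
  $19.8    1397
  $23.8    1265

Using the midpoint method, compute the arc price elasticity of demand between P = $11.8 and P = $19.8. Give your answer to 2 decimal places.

At P = 11.8, Q = 1720; at P = 19.8, Q = 1397.
ΔQ = -323, ΔP = 8.0. Midpoints: P̄ = 15.80, Q̄ = 1558.5.
ε = (ΔQ/ΔP)(P̄/Q̄) = (-323/8.0)(15.80/1558.5).

-0.41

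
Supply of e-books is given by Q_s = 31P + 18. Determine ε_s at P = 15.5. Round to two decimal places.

0.96

At P = 15.5, Q_s = 498.50.
dQ_s/dP = 31.
ε_s = (dQ_s/dP)(P/Q_s) = (31)(15.5/498.50).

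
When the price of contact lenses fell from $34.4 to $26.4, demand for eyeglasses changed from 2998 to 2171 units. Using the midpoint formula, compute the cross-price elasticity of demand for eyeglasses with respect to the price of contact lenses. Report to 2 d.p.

1.22

ΔQ_x = 2171 − 2998 = -827; ΔP_y = 26.4 − 34.4 = -8.
Midpoints: P̄_y = 30.40, Q̄_x = 2584.5.
ε_xy = (ΔQ_x/ΔP_y)(P̄_y/Q̄_x) = (-827/-8)(30.40/2584.5).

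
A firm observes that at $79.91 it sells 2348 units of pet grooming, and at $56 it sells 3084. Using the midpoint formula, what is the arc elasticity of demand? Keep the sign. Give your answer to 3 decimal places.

-0.770

ΔQ = 3084 − 2348 = 736; ΔP = 56 − 79.91 = -23.91.
Midpoints: P̄ = 67.95, Q̄ = 2716.0.
ε = (ΔQ/ΔP)(P̄/Q̄) = (736/-23.91)(67.95/2716.0).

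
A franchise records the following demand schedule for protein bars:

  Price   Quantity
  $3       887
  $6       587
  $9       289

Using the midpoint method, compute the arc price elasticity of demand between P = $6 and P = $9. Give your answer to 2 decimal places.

At P = 6, Q = 587; at P = 9, Q = 289.
ΔQ = -298, ΔP = 3. Midpoints: P̄ = 7.50, Q̄ = 438.0.
ε = (ΔQ/ΔP)(P̄/Q̄) = (-298/3)(7.50/438.0).

-1.70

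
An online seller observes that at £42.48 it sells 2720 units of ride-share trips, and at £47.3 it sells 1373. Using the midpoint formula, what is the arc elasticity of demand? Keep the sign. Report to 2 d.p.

-6.13

ΔQ = 1373 − 2720 = -1347; ΔP = 47.3 − 42.48 = 4.82.
Midpoints: P̄ = 44.89, Q̄ = 2046.5.
ε = (ΔQ/ΔP)(P̄/Q̄) = (-1347/4.82)(44.89/2046.5).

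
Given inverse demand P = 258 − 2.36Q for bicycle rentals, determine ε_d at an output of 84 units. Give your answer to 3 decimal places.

At Q = 84, P = 258 − 2.36(84) = 59.76.
dP/dQ = −2.36, so dQ/dP = 1/(−2.36) = -0.424.
ε = (dQ/dP)(P/Q) = (-0.424)(59.76/84).

-0.301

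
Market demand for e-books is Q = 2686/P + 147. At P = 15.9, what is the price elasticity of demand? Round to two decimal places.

At P = 15.9, Q = 315.931.
dQ/dP = −2686/P² = -10.625.
ε = (dQ/dP)(P/Q) = (-10.625)(15.9/315.931).

-0.53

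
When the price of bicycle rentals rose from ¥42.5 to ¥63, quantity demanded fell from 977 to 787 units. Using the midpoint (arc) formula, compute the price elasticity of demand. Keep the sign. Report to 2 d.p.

ΔQ = 787 − 977 = -190; ΔP = 63 − 42.5 = 20.5.
Midpoints: P̄ = 52.75, Q̄ = 882.0.
ε = (ΔQ/ΔP)(P̄/Q̄) = (-190/20.5)(52.75/882.0).

-0.55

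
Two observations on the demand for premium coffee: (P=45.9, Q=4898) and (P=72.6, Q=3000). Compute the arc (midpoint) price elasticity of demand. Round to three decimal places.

-1.067

ΔQ = 3000 − 4898 = -1898; ΔP = 72.6 − 45.9 = 26.7.
Midpoints: P̄ = 59.25, Q̄ = 3949.0.
ε = (ΔQ/ΔP)(P̄/Q̄) = (-1898/26.7)(59.25/3949.0).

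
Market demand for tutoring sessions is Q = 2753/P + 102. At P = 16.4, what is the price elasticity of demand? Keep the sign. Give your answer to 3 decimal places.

-0.622

At P = 16.4, Q = 269.866.
dQ/dP = −2753/P² = -10.236.
ε = (dQ/dP)(P/Q) = (-10.236)(16.4/269.866).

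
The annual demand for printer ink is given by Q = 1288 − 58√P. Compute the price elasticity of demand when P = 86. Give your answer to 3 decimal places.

-0.359

At P = 86, Q = 750.130.
dQ/dP = −58/(2√P) = -3.127.
ε = (dQ/dP)(P/Q) = (-3.127)(86/750.130).
|ε| < 1, so demand is inelastic at this price.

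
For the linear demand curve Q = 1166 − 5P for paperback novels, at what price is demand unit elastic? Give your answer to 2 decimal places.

For linear demand Q = a − bP, ε = −bP/(a − bP). |ε| = 1 when bP = a − bP, i.e. P = a/(2b).
P = 1166/(2·5) = 1166/10 = 116.6000.

116.60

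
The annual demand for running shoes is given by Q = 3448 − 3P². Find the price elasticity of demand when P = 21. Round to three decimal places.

-1.245

At P = 21, Q = 2125.
dQ/dP = −6P = -126.
ε = (dQ/dP)(P/Q) = (-126)(21/2125).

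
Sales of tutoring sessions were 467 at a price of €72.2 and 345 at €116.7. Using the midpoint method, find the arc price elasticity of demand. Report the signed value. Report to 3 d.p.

-0.638

ΔQ = 345 − 467 = -122; ΔP = 116.7 − 72.2 = 44.5.
Midpoints: P̄ = 94.45, Q̄ = 406.0.
ε = (ΔQ/ΔP)(P̄/Q̄) = (-122/44.5)(94.45/406.0).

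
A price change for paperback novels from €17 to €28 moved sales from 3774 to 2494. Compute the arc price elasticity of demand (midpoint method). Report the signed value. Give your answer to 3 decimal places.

-0.835

ΔQ = 2494 − 3774 = -1280; ΔP = 28 − 17 = 11.
Midpoints: P̄ = 22.50, Q̄ = 3134.0.
ε = (ΔQ/ΔP)(P̄/Q̄) = (-1280/11)(22.50/3134.0).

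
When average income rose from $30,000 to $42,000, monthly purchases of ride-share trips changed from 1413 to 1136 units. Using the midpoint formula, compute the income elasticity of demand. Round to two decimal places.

-0.65

ΔQ = -277, ΔI = 12000. Midpoints: Ī = 36,000, Q̄ = 1274.5.
ε_I = (ΔQ/ΔI)(Ī/Q̄) = (-277/12000)(36000/1274.5).
ε_I < 0, so the good is inferior.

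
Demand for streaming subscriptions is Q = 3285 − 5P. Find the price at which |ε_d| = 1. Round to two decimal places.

328.50

For linear demand Q = a − bP, ε = −bP/(a − bP). |ε| = 1 when bP = a − bP, i.e. P = a/(2b).
P = 3285/(2·5) = 3285/10 = 328.5000.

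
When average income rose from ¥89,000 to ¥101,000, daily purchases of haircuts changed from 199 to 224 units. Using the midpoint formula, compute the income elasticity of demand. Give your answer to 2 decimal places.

ΔQ = 25, ΔI = 12000. Midpoints: Ī = 95,000, Q̄ = 211.5.
ε_I = (ΔQ/ΔI)(Ī/Q̄) = (25/12000)(95000/211.5).
ε_I > 0, so the good is normal.

0.94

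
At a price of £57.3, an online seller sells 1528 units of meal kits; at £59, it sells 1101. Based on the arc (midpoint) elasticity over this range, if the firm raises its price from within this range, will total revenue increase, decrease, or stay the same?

decrease

Arc ε = (-427/1.7)(58.15/1314.5) ≈ -11.111.
|ε| = 11.11 > 1, so demand is elastic. A price rise therefore reduces total revenue.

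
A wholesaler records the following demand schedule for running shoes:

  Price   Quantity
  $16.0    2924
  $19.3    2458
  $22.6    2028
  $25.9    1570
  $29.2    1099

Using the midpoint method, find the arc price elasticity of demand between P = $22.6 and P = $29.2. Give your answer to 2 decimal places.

At P = 22.6, Q = 2028; at P = 29.2, Q = 1099.
ΔQ = -929, ΔP = 6.6. Midpoints: P̄ = 25.90, Q̄ = 1563.5.
ε = (ΔQ/ΔP)(P̄/Q̄) = (-929/6.6)(25.90/1563.5).

-2.33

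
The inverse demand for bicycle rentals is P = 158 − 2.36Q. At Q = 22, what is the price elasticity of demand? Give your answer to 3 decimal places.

At Q = 22, P = 158 − 2.36(22) = 106.08.
dP/dQ = −2.36, so dQ/dP = 1/(−2.36) = -0.424.
ε = (dQ/dP)(P/Q) = (-0.424)(106.08/22).

-2.043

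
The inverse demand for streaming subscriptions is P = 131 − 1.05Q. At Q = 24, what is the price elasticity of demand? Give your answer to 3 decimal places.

At Q = 24, P = 131 − 1.05(24) = 105.80.
dP/dQ = −1.05, so dQ/dP = 1/(−1.05) = -0.952.
ε = (dQ/dP)(P/Q) = (-0.952)(105.80/24).

-4.198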